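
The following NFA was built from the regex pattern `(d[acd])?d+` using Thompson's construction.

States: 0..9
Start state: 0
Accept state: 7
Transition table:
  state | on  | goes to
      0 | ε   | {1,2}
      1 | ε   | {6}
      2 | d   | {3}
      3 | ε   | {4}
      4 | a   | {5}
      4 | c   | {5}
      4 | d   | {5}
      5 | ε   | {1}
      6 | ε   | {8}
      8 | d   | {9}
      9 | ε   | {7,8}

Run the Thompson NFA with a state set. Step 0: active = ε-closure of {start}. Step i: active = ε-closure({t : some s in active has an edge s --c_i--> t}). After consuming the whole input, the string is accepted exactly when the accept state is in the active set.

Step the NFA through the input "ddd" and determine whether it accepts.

Answer: ACCEPT

Steps:
S₀ = ε-closure({0}) = {0,1,2,6,8}
'd' @ 1: {3,4,7,8,9}  [accepting]
'd' @ 2: {1,5,6,7,8,9}  [accepting]
'd' @ 3: {7,8,9}  [accepting]
end set {7,8,9} — state 7 in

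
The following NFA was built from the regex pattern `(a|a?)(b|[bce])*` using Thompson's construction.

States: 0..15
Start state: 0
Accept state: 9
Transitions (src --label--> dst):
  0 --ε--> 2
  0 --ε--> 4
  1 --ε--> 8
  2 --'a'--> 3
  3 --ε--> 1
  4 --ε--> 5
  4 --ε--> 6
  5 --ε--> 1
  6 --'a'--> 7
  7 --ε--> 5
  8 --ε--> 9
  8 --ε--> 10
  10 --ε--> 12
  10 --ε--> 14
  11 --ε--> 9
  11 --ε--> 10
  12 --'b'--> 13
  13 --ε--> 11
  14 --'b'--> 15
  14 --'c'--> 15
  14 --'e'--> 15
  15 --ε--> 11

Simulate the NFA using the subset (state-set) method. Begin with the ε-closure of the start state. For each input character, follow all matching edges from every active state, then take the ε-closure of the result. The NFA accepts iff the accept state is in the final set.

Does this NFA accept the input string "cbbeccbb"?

initial (ε-close {0}): {0,1,2,4,5,6,8,9,10,12,14}
'c' @ 1: {9,10,11,12,14,15}  [accepting]
'b' @ 2: {9,10,11,12,13,14,15}  [accepting]
'b' @ 3: {9,10,11,12,13,14,15}  [accepting]
'e' @ 4: {9,10,11,12,14,15}  [accepting]
'c' @ 5: {9,10,11,12,14,15}  [accepting]
'c' @ 6: {9,10,11,12,14,15}  [accepting]
'b' @ 7: {9,10,11,12,13,14,15}  [accepting]
'b' @ 8: {9,10,11,12,13,14,15}  [accepting]
end set {9,10,11,12,13,14,15} — state 9 in

Answer: ACCEPT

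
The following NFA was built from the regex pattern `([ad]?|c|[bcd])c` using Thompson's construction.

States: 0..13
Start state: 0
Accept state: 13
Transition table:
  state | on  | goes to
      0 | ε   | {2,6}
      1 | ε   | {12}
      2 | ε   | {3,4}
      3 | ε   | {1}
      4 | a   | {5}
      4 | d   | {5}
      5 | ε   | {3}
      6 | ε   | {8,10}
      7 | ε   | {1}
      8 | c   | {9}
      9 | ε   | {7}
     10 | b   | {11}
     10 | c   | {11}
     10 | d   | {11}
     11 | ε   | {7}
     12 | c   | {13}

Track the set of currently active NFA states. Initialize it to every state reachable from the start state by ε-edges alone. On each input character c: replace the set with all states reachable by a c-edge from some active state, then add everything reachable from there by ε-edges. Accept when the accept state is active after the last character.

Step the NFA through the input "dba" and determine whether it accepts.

Answer: REJECT

Steps:
start: ε-closure({0}) = {0,1,2,3,4,6,8,10,12}
'd' @ 1: {1,3,5,7,11,12}
'b' @ 2: {}  — state set empty
rest 'a' ignored (set empty)
final: {}; accept 13 not in set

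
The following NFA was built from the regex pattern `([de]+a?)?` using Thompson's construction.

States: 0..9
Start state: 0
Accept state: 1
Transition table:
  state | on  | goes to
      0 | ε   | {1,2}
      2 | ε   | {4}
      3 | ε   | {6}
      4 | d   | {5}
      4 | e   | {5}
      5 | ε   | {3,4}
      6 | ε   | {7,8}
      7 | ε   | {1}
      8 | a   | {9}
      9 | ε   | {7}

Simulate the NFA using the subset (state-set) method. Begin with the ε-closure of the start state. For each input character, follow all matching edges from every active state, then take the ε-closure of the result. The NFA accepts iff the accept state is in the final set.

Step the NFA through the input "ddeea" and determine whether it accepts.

start: ε-closure({0}) = {0,1,2,4}
'd' @ 1: {1,3,4,5,6,7,8}  [accepting]
'd' @ 2: {1,3,4,5,6,7,8}  [accepting]
'e' @ 3: {1,3,4,5,6,7,8}  [accepting]
'e' @ 4: {1,3,4,5,6,7,8}  [accepting]
'a' @ 5: {1,7,9}  [accepting]
final: {1,7,9}; accept 1 in set

Answer: ACCEPT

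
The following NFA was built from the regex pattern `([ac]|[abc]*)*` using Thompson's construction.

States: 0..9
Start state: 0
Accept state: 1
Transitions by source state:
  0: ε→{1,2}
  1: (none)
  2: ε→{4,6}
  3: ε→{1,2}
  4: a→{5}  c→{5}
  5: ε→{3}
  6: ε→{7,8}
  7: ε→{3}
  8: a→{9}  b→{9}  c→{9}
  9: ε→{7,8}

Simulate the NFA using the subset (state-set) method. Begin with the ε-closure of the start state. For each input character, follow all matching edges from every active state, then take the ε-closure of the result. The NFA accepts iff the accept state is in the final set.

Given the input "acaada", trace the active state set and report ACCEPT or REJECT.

initial (ε-close {0}): {0,1,2,3,4,6,7,8}
'a' @ 1: {1,2,3,4,5,6,7,8,9}  ✓accept
'c' @ 2: {1,2,3,4,5,6,7,8,9}  ✓accept
'a' @ 3: {1,2,3,4,5,6,7,8,9}  ✓accept
'a' @ 4: {1,2,3,4,5,6,7,8,9}  ✓accept
'd' @ 5: {}  — dead — no transitions
rest 'a' ignored (set empty)
after full input: {}  (accept=1 not in)

Answer: REJECT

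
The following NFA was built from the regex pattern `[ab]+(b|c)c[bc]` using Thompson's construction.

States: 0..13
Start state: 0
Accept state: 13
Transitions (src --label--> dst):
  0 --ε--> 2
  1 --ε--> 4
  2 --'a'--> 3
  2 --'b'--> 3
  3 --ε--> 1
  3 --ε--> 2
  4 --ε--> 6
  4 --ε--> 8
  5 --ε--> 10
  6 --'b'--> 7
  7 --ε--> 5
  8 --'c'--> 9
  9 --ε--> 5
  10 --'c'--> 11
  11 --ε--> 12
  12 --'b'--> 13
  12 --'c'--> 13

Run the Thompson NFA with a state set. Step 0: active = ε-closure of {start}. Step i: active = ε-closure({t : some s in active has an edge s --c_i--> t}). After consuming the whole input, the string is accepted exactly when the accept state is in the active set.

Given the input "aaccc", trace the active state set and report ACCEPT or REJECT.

Answer: ACCEPT

Derivation:
initial (ε-close {0}): {0,2}
'a' @ 1: {1,2,3,4,6,8}
'a' @ 2: {1,2,3,4,6,8}
'c' @ 3: {5,9,10}
'c' @ 4: {11,12}
'c' @ 5: {13}  [accepting]
after full input: {13}  (accept=13 in)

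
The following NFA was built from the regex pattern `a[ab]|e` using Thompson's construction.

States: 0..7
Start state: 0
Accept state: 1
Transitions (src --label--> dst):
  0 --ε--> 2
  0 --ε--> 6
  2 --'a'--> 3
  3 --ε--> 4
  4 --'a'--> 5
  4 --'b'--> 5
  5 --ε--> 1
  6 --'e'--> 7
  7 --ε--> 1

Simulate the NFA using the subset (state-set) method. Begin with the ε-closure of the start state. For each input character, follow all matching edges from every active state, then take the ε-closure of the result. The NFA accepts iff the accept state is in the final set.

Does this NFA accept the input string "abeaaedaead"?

start: ε-closure({0}) = {0,2,6}
'a' @ 1: {3,4}
'b' @ 2: {1,5}  [accepting]
'e' @ 3: {}  — no active states
rest 'aaedaead' ignored (set empty)
end set {} — state 1 not in

Answer: REJECT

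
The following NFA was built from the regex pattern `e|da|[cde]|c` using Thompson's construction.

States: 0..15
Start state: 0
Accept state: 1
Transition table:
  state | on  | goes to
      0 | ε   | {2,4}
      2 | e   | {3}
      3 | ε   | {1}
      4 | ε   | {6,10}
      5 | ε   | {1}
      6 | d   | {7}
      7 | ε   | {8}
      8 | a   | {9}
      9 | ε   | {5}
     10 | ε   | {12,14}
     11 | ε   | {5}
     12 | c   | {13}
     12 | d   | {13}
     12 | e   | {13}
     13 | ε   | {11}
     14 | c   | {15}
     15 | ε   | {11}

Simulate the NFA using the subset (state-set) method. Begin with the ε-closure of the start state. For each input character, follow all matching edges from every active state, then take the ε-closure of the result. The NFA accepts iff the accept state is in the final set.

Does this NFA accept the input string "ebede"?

Answer: REJECT

Derivation:
initial (ε-close {0}): {0,2,4,6,10,12,14}
'e' @ 1: {1,3,5,11,13}  ✓accept
'b' @ 2: {}  — state set empty
rest 'ede' ignored (set empty)
final: {}; accept 1 not in set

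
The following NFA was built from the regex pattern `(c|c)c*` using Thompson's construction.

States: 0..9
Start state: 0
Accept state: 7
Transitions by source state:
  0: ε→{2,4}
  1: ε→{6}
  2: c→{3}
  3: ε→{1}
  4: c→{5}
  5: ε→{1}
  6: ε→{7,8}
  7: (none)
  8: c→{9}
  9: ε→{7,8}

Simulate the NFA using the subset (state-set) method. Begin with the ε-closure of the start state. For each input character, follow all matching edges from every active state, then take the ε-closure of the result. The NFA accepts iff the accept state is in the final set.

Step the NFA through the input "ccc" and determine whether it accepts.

Answer: ACCEPT

Trace:
S₀ = ε-closure({0}) = {0,2,4}
'c' @ 1: {1,3,5,6,7,8}  (accept∈set)
'c' @ 2: {7,8,9}  (accept∈set)
'c' @ 3: {7,8,9}  (accept∈set)
after full input: {7,8,9}  (accept=7 in)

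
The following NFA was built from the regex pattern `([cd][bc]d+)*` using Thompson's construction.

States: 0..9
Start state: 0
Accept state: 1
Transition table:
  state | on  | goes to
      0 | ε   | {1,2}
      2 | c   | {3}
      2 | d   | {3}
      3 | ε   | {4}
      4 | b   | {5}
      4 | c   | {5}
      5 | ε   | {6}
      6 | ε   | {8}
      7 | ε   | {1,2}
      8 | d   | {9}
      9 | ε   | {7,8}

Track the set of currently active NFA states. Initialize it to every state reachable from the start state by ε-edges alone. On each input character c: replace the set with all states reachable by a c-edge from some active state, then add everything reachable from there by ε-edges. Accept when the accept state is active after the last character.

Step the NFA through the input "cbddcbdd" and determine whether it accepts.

start: ε-closure({0}) = {0,1,2}
'c' @ 1: {3,4}
'b' @ 2: {5,6,8}
'd' @ 3: {1,2,7,8,9}  ✓accept
'd' @ 4: {1,2,3,4,7,8,9}  ✓accept
'c' @ 5: {3,4,5,6,8}
'b' @ 6: {5,6,8}
'd' @ 7: {1,2,7,8,9}  ✓accept
'd' @ 8: {1,2,3,4,7,8,9}  ✓accept
end set {1,2,3,4,7,8,9} — state 1 in

Answer: ACCEPT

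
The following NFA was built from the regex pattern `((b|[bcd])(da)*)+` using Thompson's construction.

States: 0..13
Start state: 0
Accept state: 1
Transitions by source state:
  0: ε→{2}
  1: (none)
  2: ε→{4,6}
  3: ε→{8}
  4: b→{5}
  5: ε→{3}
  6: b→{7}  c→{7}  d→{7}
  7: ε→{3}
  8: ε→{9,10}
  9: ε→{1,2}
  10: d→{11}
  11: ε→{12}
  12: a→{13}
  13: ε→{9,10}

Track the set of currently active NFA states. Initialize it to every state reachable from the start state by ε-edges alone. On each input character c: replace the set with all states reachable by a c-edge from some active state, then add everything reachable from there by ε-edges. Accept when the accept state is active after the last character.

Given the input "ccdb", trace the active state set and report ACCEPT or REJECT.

start: ε-closure({0}) = {0,2,4,6}
'c' @ 1: {1,2,3,4,6,7,8,9,10}  [accepting]
'c' @ 2: {1,2,3,4,6,7,8,9,10}  [accepting]
'd' @ 3: {1,2,3,4,6,7,8,9,10,11,12}  [accepting]
'b' @ 4: {1,2,3,4,5,6,7,8,9,10}  [accepting]
end set {1,2,3,4,5,6,7,8,9,10} — state 1 in

Answer: ACCEPT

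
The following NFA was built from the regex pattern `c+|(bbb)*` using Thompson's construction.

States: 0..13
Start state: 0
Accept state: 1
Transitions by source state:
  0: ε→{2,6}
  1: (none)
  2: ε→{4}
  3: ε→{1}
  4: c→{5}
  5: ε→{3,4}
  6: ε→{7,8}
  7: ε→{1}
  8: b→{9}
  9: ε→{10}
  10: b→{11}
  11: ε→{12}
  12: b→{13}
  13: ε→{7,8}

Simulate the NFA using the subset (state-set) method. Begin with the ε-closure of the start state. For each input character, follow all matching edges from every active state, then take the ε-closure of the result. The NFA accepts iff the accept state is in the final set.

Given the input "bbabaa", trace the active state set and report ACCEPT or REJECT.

initial (ε-close {0}): {0,1,2,4,6,7,8}
'b' @ 1: {9,10}
'b' @ 2: {11,12}
'a' @ 3: {}  — state set empty
rest 'baa' ignored (set empty)
after full input: {}  (accept=1 not in)

Answer: REJECT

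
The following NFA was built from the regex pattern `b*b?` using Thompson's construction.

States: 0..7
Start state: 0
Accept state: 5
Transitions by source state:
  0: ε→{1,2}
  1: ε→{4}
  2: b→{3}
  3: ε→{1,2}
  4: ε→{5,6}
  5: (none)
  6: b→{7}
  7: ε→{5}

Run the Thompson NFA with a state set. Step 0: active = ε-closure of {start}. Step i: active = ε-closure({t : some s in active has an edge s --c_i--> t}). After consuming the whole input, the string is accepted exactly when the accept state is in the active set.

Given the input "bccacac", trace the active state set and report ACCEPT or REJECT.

start: ε-closure({0}) = {0,1,2,4,5,6}
'b' @ 1: {1,2,3,4,5,6,7}  [accepting]
'c' @ 2: {}  — no active states
rest 'cacac' ignored (set empty)
end set {} — state 5 not in

Answer: REJECT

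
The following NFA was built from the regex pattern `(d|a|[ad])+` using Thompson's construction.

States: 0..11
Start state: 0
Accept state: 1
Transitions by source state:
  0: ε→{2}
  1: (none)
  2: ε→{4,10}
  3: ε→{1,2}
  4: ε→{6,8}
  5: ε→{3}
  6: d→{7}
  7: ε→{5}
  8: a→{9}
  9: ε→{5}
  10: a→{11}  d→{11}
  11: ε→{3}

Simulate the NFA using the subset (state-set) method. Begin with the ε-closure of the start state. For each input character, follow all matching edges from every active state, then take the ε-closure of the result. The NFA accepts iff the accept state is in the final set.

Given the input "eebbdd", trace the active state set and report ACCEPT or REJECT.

start: ε-closure({0}) = {0,2,4,6,8,10}
'e' @ 1: {}  — dead — no transitions
rest 'ebbdd' ignored (set empty)
final: {}; accept 1 not in set

Answer: REJECT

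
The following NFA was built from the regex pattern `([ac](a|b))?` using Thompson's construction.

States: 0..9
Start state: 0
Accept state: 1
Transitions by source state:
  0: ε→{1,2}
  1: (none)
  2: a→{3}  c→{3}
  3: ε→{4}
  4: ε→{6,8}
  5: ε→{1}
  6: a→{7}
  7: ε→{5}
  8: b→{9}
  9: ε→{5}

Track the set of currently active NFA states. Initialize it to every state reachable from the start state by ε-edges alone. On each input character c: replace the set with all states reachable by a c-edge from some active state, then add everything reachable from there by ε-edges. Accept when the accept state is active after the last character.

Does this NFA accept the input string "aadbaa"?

start: ε-closure({0}) = {0,1,2}
'a' @ 1: {3,4,6,8}
'a' @ 2: {1,5,7}  (accept∈set)
'd' @ 3: {}  — no active states
rest 'baa' ignored (set empty)
after full input: {}  (accept=1 not in)

Answer: REJECT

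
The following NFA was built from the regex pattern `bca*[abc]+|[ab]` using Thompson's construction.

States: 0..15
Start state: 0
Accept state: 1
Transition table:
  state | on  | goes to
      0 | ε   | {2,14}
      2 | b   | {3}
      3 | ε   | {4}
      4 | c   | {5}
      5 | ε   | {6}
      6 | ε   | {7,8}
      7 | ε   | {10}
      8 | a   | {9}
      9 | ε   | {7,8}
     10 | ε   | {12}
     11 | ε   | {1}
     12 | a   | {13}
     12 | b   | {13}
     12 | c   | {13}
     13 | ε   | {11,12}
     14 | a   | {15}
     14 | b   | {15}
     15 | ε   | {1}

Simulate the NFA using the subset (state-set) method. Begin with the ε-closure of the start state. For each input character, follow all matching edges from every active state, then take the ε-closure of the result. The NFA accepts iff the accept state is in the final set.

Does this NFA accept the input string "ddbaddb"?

Answer: REJECT

Trace:
S₀ = ε-closure({0}) = {0,2,14}
'd' @ 1: {}  — dead — no transitions
rest 'dbaddb' ignored (set empty)
end set {} — state 1 not in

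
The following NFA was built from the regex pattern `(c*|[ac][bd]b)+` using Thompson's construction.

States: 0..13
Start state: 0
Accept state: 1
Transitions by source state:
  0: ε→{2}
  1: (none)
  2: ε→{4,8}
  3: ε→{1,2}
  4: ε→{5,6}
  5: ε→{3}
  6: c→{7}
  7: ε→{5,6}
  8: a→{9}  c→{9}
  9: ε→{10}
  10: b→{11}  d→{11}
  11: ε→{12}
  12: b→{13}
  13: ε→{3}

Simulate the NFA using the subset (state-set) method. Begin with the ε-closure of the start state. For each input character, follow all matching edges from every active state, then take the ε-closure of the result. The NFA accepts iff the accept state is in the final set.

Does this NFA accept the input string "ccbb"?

initial (ε-close {0}): {0,1,2,3,4,5,6,8}
'c' @ 1: {1,2,3,4,5,6,7,8,9,10}  (accept∈set)
'c' @ 2: {1,2,3,4,5,6,7,8,9,10}  (accept∈set)
'b' @ 3: {11,12}
'b' @ 4: {1,2,3,4,5,6,8,13}  (accept∈set)
final: {1,2,3,4,5,6,8,13}; accept 1 in set

Answer: ACCEPT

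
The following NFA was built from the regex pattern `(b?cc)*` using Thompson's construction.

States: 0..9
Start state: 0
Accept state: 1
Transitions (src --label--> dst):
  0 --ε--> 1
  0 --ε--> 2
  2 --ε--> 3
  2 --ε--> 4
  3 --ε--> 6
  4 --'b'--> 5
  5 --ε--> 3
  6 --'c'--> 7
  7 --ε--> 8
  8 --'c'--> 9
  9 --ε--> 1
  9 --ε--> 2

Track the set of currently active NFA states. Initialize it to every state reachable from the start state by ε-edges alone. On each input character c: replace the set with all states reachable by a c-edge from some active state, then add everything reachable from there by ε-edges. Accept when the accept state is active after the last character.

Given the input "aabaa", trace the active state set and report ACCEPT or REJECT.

Answer: REJECT

Derivation:
start: ε-closure({0}) = {0,1,2,3,4,6}
'a' @ 1: {}  — dead — no transitions
rest 'abaa' ignored (set empty)
after full input: {}  (accept=1 not in)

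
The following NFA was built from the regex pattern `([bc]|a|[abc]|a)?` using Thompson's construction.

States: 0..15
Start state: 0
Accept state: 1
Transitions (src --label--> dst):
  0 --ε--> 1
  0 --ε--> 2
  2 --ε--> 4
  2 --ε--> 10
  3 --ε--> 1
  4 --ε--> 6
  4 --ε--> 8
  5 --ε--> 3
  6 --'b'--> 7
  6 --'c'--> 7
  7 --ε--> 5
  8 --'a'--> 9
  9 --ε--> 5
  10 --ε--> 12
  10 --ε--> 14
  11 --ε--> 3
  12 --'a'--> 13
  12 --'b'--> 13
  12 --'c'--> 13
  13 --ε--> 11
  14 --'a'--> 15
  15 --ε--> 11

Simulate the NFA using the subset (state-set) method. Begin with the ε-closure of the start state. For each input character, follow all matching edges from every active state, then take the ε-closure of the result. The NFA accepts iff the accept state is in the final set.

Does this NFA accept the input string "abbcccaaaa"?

S₀ = ε-closure({0}) = {0,1,2,4,6,8,10,12,14}
'a' @ 1: {1,3,5,9,11,13,15}  [accepting]
'b' @ 2: {}  — dead — no transitions
rest 'bcccaaaa' ignored (set empty)
end set {} — state 1 not in

Answer: REJECT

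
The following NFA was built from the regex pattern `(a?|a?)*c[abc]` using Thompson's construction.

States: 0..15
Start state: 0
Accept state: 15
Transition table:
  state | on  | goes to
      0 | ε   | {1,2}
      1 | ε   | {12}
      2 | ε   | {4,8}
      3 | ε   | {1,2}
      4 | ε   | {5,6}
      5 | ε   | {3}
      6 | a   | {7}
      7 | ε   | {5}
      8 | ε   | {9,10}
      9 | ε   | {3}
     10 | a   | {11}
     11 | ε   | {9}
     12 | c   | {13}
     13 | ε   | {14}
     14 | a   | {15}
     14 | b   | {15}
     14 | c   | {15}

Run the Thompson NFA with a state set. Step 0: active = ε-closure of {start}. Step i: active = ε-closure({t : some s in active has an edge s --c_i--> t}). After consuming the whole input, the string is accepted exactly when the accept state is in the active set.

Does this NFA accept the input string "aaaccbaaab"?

Answer: REJECT

Derivation:
S₀ = ε-closure({0}) = {0,1,2,3,4,5,6,8,9,10,12}
'a' @ 1: {1,2,3,4,5,6,7,8,9,10,11,12}
'a' @ 2: {1,2,3,4,5,6,7,8,9,10,11,12}
'a' @ 3: {1,2,3,4,5,6,7,8,9,10,11,12}
'c' @ 4: {13,14}
'c' @ 5: {15}  (accept∈set)
'b' @ 6: {}  — dead — no transitions
rest 'aaab' ignored (set empty)
after full input: {}  (accept=15 not in)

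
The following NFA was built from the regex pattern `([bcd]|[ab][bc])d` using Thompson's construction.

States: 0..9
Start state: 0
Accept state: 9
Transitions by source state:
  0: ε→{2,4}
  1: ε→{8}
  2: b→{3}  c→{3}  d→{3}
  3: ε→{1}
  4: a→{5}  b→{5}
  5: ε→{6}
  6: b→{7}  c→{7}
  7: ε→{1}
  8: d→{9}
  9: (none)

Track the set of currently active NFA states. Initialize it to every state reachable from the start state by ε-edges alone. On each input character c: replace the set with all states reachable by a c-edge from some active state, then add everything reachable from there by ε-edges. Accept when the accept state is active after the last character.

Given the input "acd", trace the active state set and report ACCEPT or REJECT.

Answer: ACCEPT

Steps:
S₀ = ε-closure({0}) = {0,2,4}
'a' @ 1: {5,6}
'c' @ 2: {1,7,8}
'd' @ 3: {9}  ✓accept
final: {9}; accept 9 in set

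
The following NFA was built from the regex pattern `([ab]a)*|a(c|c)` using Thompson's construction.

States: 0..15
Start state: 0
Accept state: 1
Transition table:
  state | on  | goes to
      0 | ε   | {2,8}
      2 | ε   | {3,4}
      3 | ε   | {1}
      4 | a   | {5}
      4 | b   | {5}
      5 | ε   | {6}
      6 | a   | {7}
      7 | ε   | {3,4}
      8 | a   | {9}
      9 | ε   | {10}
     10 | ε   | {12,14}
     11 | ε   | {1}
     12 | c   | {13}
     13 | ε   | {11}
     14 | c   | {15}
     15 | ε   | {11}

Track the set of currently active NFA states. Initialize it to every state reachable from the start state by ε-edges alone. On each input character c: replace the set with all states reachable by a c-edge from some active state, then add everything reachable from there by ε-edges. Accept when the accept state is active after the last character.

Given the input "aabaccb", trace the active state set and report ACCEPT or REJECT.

initial (ε-close {0}): {0,1,2,3,4,8}
'a' @ 1: {5,6,9,10,12,14}
'a' @ 2: {1,3,4,7}  [accepting]
'b' @ 3: {5,6}
'a' @ 4: {1,3,4,7}  [accepting]
'c' @ 5: {}  — dead — no transitions
rest 'cb' ignored (set empty)
after full input: {}  (accept=1 not in)

Answer: REJECT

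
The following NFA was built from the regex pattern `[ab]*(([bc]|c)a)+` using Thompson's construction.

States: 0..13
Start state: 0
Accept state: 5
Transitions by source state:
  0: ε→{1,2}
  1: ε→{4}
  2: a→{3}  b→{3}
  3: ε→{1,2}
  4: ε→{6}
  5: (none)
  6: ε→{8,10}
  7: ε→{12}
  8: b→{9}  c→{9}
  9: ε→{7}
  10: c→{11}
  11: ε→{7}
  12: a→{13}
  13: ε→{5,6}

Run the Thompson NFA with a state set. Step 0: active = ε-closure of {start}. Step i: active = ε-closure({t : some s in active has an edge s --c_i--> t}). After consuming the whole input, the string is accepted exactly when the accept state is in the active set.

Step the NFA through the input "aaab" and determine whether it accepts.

S₀ = ε-closure({0}) = {0,1,2,4,6,8,10}
'a' @ 1: {1,2,3,4,6,8,10}
'a' @ 2: {1,2,3,4,6,8,10}
'a' @ 3: {1,2,3,4,6,8,10}
'b' @ 4: {1,2,3,4,6,7,8,9,10,12}
end set {1,2,3,4,6,7,8,9,10,12} — state 5 not in

Answer: REJECT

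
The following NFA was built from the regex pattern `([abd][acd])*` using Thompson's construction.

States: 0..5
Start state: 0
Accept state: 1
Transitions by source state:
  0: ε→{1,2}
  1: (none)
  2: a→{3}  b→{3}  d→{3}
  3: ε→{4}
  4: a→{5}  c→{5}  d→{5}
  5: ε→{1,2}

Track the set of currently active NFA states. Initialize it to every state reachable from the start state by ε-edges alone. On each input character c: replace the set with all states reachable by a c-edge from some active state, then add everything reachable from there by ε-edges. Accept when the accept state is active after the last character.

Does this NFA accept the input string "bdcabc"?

S₀ = ε-closure({0}) = {0,1,2}
'b' @ 1: {3,4}
'd' @ 2: {1,2,5}  (accept∈set)
'c' @ 3: {}  — dead — no transitions
rest 'abc' ignored (set empty)
after full input: {}  (accept=1 not in)

Answer: REJECT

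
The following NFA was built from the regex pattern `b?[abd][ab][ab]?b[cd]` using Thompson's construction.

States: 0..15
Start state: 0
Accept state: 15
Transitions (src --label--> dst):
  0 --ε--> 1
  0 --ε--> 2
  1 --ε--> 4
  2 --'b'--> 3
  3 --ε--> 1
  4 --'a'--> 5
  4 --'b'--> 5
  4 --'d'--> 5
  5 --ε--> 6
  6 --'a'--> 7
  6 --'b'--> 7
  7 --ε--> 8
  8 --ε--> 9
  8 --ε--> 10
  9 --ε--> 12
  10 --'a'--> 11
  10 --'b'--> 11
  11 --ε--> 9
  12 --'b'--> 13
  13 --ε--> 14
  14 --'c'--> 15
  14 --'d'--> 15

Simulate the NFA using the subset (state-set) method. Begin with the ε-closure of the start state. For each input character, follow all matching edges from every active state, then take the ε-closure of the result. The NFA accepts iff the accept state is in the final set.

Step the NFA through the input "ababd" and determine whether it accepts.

S₀ = ε-closure({0}) = {0,1,2,4}
'a' @ 1: {5,6}
'b' @ 2: {7,8,9,10,12}
'a' @ 3: {9,11,12}
'b' @ 4: {13,14}
'd' @ 5: {15}  [accepting]
end set {15} — state 15 in

Answer: ACCEPT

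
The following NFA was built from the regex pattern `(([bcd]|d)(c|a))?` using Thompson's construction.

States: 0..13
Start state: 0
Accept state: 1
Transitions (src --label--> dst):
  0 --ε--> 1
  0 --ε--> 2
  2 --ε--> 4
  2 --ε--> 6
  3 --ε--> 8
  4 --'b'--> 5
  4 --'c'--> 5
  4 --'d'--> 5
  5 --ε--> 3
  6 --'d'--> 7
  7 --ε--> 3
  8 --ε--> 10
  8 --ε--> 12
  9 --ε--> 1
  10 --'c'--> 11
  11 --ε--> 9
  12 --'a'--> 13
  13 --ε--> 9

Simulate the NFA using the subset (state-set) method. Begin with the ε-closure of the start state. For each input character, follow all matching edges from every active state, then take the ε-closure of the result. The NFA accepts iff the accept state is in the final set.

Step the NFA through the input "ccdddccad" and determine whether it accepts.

start: ε-closure({0}) = {0,1,2,4,6}
'c' @ 1: {3,5,8,10,12}
'c' @ 2: {1,9,11}  ✓accept
'd' @ 3: {}  — dead — no transitions
rest 'ddccad' ignored (set empty)
final: {}; accept 1 not in set

Answer: REJECT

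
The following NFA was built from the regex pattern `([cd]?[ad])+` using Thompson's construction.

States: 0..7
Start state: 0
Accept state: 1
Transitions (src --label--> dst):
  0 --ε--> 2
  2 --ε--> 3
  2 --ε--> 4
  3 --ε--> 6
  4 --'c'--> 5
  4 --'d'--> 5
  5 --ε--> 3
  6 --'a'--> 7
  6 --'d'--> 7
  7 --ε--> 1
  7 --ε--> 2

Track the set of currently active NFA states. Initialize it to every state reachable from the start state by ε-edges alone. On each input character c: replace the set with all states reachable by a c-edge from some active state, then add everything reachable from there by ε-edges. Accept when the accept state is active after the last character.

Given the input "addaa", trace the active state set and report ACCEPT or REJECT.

Answer: ACCEPT

Derivation:
start: ε-closure({0}) = {0,2,3,4,6}
'a' @ 1: {1,2,3,4,6,7}  (accept∈set)
'd' @ 2: {1,2,3,4,5,6,7}  (accept∈set)
'd' @ 3: {1,2,3,4,5,6,7}  (accept∈set)
'a' @ 4: {1,2,3,4,6,7}  (accept∈set)
'a' @ 5: {1,2,3,4,6,7}  (accept∈set)
final: {1,2,3,4,6,7}; accept 1 in set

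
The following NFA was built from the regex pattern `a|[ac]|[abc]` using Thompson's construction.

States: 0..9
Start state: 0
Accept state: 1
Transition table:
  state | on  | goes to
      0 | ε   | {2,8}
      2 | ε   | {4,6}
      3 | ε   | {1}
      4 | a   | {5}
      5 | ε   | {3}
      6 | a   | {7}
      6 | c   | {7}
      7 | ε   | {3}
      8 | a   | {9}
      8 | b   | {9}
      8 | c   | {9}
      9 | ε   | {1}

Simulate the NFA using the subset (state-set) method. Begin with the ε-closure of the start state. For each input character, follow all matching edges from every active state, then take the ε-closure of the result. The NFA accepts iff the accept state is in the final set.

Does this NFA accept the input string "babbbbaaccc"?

start: ε-closure({0}) = {0,2,4,6,8}
'b' @ 1: {1,9}  [accepting]
'a' @ 2: {}  — dead — no transitions
rest 'bbbbaaccc' ignored (set empty)
final: {}; accept 1 not in set

Answer: REJECT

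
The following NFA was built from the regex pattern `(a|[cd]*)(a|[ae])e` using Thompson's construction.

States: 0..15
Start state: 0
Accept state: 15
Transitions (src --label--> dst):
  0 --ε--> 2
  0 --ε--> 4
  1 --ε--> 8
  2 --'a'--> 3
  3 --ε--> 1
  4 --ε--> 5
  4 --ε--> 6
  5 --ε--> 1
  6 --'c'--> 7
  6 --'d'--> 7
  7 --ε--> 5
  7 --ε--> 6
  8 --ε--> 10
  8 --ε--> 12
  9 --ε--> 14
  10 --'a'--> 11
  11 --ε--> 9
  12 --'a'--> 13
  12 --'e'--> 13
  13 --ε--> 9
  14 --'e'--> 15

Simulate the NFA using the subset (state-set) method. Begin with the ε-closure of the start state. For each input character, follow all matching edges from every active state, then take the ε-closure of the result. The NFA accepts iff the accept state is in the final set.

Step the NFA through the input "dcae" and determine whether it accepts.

Answer: ACCEPT

Derivation:
start: ε-closure({0}) = {0,1,2,4,5,6,8,10,12}
'd' @ 1: {1,5,6,7,8,10,12}
'c' @ 2: {1,5,6,7,8,10,12}
'a' @ 3: {9,11,13,14}
'e' @ 4: {15}  (accept∈set)
after full input: {15}  (accept=15 in)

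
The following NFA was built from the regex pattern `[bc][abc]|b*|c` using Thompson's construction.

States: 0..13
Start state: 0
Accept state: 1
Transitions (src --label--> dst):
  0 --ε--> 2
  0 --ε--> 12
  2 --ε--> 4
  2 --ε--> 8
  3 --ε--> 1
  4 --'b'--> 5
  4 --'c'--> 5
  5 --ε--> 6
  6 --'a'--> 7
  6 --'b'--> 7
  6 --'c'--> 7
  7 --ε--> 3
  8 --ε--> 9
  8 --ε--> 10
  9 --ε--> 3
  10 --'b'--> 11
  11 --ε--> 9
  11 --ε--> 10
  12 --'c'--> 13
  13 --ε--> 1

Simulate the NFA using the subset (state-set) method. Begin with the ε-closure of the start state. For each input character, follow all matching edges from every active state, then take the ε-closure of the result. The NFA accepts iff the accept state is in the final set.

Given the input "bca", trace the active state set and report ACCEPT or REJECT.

initial (ε-close {0}): {0,1,2,3,4,8,9,10,12}
'b' @ 1: {1,3,5,6,9,10,11}  (accept∈set)
'c' @ 2: {1,3,7}  (accept∈set)
'a' @ 3: {}  — dead — no transitions
end set {} — state 1 not in

Answer: REJECT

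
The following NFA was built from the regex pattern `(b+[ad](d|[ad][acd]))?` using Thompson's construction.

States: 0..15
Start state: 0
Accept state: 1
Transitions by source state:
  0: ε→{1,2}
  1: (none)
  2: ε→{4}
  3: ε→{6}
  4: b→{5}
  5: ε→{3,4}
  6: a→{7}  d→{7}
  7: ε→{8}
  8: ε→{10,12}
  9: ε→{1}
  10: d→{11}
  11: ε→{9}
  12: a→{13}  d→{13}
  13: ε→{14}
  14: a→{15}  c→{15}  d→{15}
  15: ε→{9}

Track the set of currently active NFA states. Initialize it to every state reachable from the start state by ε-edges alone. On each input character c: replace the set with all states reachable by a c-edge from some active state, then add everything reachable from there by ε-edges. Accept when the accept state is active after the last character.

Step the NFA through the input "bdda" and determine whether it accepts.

initial (ε-close {0}): {0,1,2,4}
'b' @ 1: {3,4,5,6}
'd' @ 2: {7,8,10,12}
'd' @ 3: {1,9,11,13,14}  ✓accept
'a' @ 4: {1,9,15}  ✓accept
final: {1,9,15}; accept 1 in set

Answer: ACCEPT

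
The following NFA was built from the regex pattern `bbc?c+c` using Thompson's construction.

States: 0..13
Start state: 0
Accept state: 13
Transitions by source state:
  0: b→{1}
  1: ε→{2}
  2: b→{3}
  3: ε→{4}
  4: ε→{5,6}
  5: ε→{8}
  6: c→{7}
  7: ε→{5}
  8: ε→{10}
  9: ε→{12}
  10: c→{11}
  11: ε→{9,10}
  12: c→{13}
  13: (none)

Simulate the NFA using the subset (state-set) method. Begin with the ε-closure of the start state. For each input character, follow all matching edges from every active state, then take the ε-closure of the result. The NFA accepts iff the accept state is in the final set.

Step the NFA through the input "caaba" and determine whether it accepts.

initial (ε-close {0}): {0}
'c' @ 1: {}  — dead — no transitions
rest 'aaba' ignored (set empty)
final: {}; accept 13 not in set

Answer: REJECT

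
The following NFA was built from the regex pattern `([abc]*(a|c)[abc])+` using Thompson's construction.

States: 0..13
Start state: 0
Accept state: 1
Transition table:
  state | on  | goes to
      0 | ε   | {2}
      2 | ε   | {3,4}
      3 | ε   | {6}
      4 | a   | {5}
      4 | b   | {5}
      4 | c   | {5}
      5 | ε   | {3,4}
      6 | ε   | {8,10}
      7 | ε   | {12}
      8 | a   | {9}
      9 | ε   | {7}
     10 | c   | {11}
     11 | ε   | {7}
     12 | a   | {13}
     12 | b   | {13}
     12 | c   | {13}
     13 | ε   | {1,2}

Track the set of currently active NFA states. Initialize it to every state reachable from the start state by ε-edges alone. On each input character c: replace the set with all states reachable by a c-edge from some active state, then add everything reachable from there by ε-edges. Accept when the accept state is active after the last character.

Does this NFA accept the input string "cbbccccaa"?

Answer: ACCEPT

Derivation:
S₀ = ε-closure({0}) = {0,2,3,4,6,8,10}
'c' @ 1: {3,4,5,6,7,8,10,11,12}
'b' @ 2: {1,2,3,4,5,6,8,10,13}  (accept∈set)
'b' @ 3: {3,4,5,6,8,10}
'c' @ 4: {3,4,5,6,7,8,10,11,12}
'c' @ 5: {1,2,3,4,5,6,7,8,10,11,12,13}  (accept∈set)
'c' @ 6: {1,2,3,4,5,6,7,8,10,11,12,13}  (accept∈set)
'c' @ 7: {1,2,3,4,5,6,7,8,10,11,12,13}  (accept∈set)
'a' @ 8: {1,2,3,4,5,6,7,8,9,10,12,13}  (accept∈set)
'a' @ 9: {1,2,3,4,5,6,7,8,9,10,12,13}  (accept∈set)
after full input: {1,2,3,4,5,6,7,8,9,10,12,13}  (accept=1 in)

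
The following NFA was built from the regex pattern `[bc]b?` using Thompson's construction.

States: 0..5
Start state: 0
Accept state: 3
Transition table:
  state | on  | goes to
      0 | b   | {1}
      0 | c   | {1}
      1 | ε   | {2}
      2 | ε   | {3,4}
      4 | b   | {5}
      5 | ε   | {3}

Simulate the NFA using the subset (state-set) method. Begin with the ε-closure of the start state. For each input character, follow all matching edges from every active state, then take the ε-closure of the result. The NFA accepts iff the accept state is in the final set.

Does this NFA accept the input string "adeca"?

start: ε-closure({0}) = {0}
'a' @ 1: {}  — no active states
rest 'deca' ignored (set empty)
final: {}; accept 3 not in set

Answer: REJECT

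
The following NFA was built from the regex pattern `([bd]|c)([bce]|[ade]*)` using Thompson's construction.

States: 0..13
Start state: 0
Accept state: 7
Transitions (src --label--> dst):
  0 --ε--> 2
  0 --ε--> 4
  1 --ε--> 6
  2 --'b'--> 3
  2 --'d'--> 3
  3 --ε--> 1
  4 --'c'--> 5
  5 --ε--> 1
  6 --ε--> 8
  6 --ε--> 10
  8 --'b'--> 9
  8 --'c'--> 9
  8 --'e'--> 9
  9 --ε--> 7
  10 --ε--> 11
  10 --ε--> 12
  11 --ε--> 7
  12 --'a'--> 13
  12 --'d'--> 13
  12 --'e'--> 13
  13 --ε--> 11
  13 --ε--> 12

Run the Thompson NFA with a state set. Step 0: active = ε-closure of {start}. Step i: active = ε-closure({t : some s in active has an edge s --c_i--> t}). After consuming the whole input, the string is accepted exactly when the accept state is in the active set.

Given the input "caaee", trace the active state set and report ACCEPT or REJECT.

S₀ = ε-closure({0}) = {0,2,4}
'c' @ 1: {1,5,6,7,8,10,11,12}  [accepting]
'a' @ 2: {7,11,12,13}  [accepting]
'a' @ 3: {7,11,12,13}  [accepting]
'e' @ 4: {7,11,12,13}  [accepting]
'e' @ 5: {7,11,12,13}  [accepting]
after full input: {7,11,12,13}  (accept=7 in)

Answer: ACCEPT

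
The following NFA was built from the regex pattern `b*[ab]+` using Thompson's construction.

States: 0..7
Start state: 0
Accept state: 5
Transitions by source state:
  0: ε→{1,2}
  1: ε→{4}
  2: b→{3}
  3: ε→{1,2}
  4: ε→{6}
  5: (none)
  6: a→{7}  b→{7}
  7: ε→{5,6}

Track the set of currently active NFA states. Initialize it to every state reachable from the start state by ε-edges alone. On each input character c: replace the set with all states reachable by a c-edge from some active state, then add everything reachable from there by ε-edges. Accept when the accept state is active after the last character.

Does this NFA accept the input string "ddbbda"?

Answer: REJECT

Derivation:
initial (ε-close {0}): {0,1,2,4,6}
'd' @ 1: {}  — no active states
rest 'dbbda' ignored (set empty)
end set {} — state 5 not in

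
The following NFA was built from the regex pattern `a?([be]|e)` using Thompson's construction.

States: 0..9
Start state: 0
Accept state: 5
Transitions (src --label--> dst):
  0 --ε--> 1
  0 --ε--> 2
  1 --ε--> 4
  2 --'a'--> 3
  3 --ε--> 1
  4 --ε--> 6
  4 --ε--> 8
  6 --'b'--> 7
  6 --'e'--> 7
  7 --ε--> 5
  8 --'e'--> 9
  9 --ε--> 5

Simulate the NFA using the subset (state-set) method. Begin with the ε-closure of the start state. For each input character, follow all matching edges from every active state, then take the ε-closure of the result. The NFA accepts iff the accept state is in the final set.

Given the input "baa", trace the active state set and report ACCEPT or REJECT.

Answer: REJECT

Derivation:
initial (ε-close {0}): {0,1,2,4,6,8}
'b' @ 1: {5,7}  (accept∈set)
'a' @ 2: {}  — state set empty
rest 'a' ignored (set empty)
end set {} — state 5 not in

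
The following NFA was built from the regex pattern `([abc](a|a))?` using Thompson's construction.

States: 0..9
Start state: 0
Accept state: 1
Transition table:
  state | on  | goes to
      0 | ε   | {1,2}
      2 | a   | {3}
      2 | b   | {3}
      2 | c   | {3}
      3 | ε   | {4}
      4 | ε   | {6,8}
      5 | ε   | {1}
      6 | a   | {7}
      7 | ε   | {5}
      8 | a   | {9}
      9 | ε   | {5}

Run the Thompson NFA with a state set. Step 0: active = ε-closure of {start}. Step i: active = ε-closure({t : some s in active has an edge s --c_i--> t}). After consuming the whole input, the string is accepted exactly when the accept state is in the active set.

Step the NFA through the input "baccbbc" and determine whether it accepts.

start: ε-closure({0}) = {0,1,2}
'b' @ 1: {3,4,6,8}
'a' @ 2: {1,5,7,9}  [accepting]
'c' @ 3: {}  — state set empty
rest 'cbbc' ignored (set empty)
final: {}; accept 1 not in set

Answer: REJECT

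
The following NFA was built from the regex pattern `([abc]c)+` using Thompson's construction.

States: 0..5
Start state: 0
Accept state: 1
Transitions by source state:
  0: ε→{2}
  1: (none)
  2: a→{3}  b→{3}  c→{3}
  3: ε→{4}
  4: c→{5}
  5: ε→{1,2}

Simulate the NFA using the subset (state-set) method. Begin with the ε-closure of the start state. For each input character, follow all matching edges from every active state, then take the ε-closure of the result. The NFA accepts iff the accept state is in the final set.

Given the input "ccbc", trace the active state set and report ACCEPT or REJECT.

Answer: ACCEPT

Derivation:
start: ε-closure({0}) = {0,2}
'c' @ 1: {3,4}
'c' @ 2: {1,2,5}  [accepting]
'b' @ 3: {3,4}
'c' @ 4: {1,2,5}  [accepting]
final: {1,2,5}; accept 1 in set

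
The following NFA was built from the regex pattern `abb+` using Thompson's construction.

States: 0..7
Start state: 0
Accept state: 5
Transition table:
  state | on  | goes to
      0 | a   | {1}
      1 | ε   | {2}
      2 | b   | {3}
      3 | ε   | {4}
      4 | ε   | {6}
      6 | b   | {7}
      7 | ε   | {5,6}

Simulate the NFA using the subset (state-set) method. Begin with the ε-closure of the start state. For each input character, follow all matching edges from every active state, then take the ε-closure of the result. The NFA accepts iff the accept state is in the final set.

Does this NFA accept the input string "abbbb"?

Answer: ACCEPT

Trace:
start: ε-closure({0}) = {0}
'a' @ 1: {1,2}
'b' @ 2: {3,4,6}
'b' @ 3: {5,6,7}  ✓accept
'b' @ 4: {5,6,7}  ✓accept
'b' @ 5: {5,6,7}  ✓accept
final: {5,6,7}; accept 5 in set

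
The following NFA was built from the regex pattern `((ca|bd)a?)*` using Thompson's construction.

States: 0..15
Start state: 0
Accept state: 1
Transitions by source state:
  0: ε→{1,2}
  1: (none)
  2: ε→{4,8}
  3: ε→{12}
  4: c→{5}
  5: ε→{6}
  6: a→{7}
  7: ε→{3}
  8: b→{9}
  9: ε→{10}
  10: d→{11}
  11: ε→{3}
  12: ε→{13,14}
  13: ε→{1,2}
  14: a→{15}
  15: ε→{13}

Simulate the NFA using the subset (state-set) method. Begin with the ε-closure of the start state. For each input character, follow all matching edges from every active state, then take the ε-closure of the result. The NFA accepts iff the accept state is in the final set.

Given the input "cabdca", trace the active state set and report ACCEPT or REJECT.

Answer: ACCEPT

Steps:
initial (ε-close {0}): {0,1,2,4,8}
'c' @ 1: {5,6}
'a' @ 2: {1,2,3,4,7,8,12,13,14}  [accepting]
'b' @ 3: {9,10}
'd' @ 4: {1,2,3,4,8,11,12,13,14}  [accepting]
'c' @ 5: {5,6}
'a' @ 6: {1,2,3,4,7,8,12,13,14}  [accepting]
final: {1,2,3,4,7,8,12,13,14}; accept 1 in set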